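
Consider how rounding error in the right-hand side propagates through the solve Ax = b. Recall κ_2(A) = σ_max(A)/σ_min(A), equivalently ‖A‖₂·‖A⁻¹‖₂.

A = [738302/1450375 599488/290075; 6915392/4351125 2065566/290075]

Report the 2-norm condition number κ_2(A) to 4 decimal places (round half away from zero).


AᵀA = [84365528164/30291662025 8326404352/673148045; 8326404352/673148045 7401518020/134629609]; tr = 1040872744/18020025, det = 2085136/18020025
char-poly roots: 1444/25 and 1444/720801
σ_max=√(1444/25)=(38/5), σ_min=√(1444/720801)=(38/849) → κ = 169.8000

169.8000


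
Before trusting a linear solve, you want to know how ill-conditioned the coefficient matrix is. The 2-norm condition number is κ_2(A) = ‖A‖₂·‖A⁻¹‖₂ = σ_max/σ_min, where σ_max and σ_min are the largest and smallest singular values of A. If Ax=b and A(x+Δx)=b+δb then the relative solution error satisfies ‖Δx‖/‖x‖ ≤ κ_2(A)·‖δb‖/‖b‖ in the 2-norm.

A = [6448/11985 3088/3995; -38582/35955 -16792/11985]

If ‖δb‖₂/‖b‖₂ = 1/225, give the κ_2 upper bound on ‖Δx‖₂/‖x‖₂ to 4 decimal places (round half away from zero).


0.2350

AᵀA = [1289108/894645 572368/298215; 572368/298215 254528/99405]; tr = 715972/178929, det = 1024/178929
eigenvalues of AᵀA: λ = (tr ± √(tr²−4·det))/2 = 4, 256/178929
σ_max=√4=2, σ_min=√(256/178929)=(16/423) → κ = 52.8750
κ_2(A)·‖δb‖/‖b‖ = 0.2350


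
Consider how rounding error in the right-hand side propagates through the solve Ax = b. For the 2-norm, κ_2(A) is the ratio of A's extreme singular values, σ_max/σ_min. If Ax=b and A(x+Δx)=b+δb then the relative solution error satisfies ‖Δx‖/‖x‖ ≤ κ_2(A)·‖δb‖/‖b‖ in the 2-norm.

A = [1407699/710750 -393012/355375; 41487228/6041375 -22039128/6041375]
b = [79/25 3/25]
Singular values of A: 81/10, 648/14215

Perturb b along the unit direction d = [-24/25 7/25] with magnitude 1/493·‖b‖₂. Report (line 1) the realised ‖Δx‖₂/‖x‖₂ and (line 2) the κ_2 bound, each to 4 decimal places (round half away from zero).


σ_max = 81/10, σ_min = 648/14215
condition number: (81/10) ÷ (648/14215) = 177.6875
κ_2(A)·‖δb‖/‖b‖ = 0.3604
solve Ax = b  →  x = [-30.8606 -58.1259]
‖b‖₂ = 3.1623 and ‖x‖₂ = 65.8103
with δb = [-0.0062 0.0018], A·Δx = δb → ‖Δx‖ = 0.1407
realised ‖Δx‖/‖x‖ = 0.0021
so the bound overstates the realised error by a factor of ≈ 168.5695 (computed from the unrounded values)

0.0021
0.3604


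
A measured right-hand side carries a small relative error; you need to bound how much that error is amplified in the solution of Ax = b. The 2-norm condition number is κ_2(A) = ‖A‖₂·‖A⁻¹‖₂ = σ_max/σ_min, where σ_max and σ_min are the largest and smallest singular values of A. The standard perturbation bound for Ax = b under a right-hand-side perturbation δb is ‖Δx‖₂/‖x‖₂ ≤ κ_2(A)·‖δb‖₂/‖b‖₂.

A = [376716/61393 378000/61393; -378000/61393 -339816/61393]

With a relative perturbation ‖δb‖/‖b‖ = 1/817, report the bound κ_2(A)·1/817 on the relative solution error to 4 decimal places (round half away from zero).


form AᵀA = [338643216/4481689 322056000/4481689; 322056000/4481689 307204416/4481689] with trace 767952/5329 and determinant 82944/5329
λ_max, λ_min = (767952/5329 ± √587982240000/28398241)/2 = 144, 576/5329
σ_max=√144=12, σ_min=√(576/5329)=(24/73) → κ = 36.5000
perturbation bound = 36.5000·1/817 = 0.0447

0.0447


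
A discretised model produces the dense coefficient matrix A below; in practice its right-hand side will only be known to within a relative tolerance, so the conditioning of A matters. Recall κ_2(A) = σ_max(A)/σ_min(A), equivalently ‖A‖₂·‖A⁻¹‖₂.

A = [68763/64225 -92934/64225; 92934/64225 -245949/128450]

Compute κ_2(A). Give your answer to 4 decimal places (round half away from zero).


M = AᵀA = [534603141/164994025 -712757313/164994025; -712757313/164994025 3801512961/659976100]. tr(M)=237597021/26399044, det(M)=50625/26399044
λ_max, λ_min = (237597021/26399044 ± √56446998581664441/696909524113936)/2 = 9, 5625/26399044
so κ_2 = √(9 / (5625/26399044)) = 205.5200

205.5200


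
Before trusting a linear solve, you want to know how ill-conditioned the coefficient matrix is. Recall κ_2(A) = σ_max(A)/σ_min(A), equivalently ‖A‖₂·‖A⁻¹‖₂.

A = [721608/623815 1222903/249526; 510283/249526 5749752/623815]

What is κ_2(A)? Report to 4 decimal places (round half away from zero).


179.0000

AᵀA = [29732148529/5386092100 1320573456/53860921; 1320573456/53860921 586940781769/5386092100]; tr = 183424429/1602050, det = 131079601/320410000
char-poly roots: 11449/100 and 11449/3204100
κ_2(A) = √(λ_max/λ_min) = √((11449/100) / (11449/3204100)) = 179.0000


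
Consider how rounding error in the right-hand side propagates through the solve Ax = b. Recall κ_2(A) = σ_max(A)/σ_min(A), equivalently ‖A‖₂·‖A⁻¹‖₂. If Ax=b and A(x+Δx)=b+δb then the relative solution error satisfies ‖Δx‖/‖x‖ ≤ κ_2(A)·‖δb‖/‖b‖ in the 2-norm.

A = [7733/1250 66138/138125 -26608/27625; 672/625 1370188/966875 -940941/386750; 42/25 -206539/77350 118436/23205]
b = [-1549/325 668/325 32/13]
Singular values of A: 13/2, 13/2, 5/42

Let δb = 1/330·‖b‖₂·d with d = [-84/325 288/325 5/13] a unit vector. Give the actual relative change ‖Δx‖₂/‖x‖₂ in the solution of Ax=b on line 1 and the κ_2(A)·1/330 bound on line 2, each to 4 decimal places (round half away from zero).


0.0044
0.1655

from the listed singular values, σ₁ = 13/2, σ_n = 5/42
κ_2(A) = (13/2) / (5/42) = 54.6000
κ_2(A)·‖δb‖/‖b‖ = 0.1655
solve Ax = b  →  x = [-0.5477 29.4965 16.0941]
2-norm of b is 5.7446; of x, 33.6060
δb = ε·‖b‖·d = [-0.0045 0.0154 0.0067]; solving A·Δx = δb gives ‖Δx‖ = 0.1462
relative error = 0.0044
realised/bound (from unrounded values) ≈ 0.0263


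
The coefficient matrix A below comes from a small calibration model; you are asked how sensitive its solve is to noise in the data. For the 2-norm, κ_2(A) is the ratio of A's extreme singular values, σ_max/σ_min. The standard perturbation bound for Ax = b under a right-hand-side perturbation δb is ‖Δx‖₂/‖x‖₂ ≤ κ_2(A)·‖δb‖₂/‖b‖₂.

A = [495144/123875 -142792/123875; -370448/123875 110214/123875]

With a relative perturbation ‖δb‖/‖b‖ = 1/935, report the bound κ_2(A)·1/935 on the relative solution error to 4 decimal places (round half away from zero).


M = AᵀA = [76479860288/3069003125 -22306231584/3069003125; -22306231584/3069003125 6507336212/3069003125]. tr(M)=663897572/24552025, det(M)=7311616/613800625
solving λ² − 663897572/24552025·λ + 7311616/613800625 = 0 gives λ = 676/25, 10816/24552025
κ_2(A) = √(λ_max/λ_min) = √((676/25) / (10816/24552025)) = 247.7500
perturbation bound = 247.7500·1/935 = 0.2650

0.2650


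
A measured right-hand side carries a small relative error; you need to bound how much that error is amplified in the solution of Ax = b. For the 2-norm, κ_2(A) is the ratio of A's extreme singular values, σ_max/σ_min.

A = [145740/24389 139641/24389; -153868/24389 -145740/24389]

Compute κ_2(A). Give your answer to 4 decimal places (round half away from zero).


348.0000

AᵀA = [53407264/707281 50863260/707281; 50863260/707281 48442041/707281]; tr = 121105/841, det = 144/841
λ_max, λ_min = (121105/841 ± √14665936609/707281)/2 = 144, 1/841
σ_max=√144=12, σ_min=√(1/841)=(1/29) → κ = 348.0000


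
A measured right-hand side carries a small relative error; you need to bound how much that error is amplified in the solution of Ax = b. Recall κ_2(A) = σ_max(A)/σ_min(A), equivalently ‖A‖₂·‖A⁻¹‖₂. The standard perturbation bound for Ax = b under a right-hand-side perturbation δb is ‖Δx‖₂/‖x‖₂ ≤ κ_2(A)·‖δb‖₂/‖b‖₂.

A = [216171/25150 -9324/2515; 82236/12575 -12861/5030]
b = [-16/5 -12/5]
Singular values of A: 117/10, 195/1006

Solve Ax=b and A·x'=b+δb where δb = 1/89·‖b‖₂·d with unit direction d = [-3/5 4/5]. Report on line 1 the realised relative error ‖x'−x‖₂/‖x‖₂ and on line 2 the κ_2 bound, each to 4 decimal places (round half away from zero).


from the listed singular values, σ₁ = 117/10, σ_n = 195/1006
condition number: (117/10) ÷ (195/1006) = 60.3600
perturbation bound = 60.3600·1/89 = 0.6782
solve Ax = b  →  x = [-0.3156 0.1315]
‖b‖ = 4.0000, ‖x‖ = 0.3419
re-solving with b+δb shifts x by Δx of norm 0.2319
relative error = 0.6782
so the bound is sharp here: realised error equals the bound

0.6782
0.6782


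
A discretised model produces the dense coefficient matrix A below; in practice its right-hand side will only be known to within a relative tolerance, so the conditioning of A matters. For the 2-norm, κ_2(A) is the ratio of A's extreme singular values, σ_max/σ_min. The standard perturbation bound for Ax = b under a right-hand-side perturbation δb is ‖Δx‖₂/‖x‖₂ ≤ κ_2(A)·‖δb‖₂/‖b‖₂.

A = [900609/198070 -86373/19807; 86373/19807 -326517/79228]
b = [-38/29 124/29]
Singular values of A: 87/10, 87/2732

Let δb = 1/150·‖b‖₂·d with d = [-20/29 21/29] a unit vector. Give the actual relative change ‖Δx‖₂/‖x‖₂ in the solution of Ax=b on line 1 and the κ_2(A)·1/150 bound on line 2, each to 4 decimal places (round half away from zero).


0.0075
1.8213

from the listed singular values, σ₁ = 87/10, σ_n = 87/2732
condition number: (87/10) ÷ (87/2732) = 273.2000
worst-case relative error ≤ 273.2000 × 1/150 = 1.8213
solve Ax = b  →  x = [86.7935 90.7998]
2-norm of b is 4.4721; of x, 125.6094
re-solving with b+δb shifts x by Δx of norm 0.9362
relative error = 0.0075
so the bound overstates the realised error by a factor of ≈ 244.3579 (computed from the unrounded values)


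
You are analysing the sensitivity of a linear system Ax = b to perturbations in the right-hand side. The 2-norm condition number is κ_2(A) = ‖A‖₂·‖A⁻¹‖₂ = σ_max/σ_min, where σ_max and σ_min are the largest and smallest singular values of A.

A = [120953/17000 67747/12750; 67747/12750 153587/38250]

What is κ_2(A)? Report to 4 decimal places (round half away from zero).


367.2000

AᵀA = [8204046001/104040000 4614722399/78030000; 4614722399/78030000 1297917413/29261250]; tr = 4614790849/37454400, det = 1874161/16646400
solving λ² − 4614790849/37454400·λ + 1874161/16646400 = 0 gives λ = 12321/100, 1369/1498176
σ_max=√(12321/100)=(111/10), σ_min=√(1369/1498176)=(37/1224) → κ = 367.2000


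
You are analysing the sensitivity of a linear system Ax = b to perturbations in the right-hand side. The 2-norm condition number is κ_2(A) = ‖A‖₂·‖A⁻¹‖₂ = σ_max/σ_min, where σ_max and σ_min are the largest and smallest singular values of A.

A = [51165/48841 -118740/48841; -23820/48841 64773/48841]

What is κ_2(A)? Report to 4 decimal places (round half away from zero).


44.2000

M = AᵀA = [11021625/8254129 -26360640/8254129; -26360640/8254129 63303561/8254129]. tr(M)=439794/48841, det(M)=2025/48841
λ_max, λ_min = (439794/48841 ± √193023150336/2385443281)/2 = 9, 225/48841
σ_max=√9=3, σ_min=√(225/48841)=(15/221) → κ = 44.2000


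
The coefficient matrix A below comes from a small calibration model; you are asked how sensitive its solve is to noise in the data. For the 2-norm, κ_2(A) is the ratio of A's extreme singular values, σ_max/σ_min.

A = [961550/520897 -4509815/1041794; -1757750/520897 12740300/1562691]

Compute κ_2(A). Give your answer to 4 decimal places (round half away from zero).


226.2720

AᵀA = [13890185000/938870881 -99996128875/2816612643; -99996128875/2816612643 2879954527225/33799351716]; tr = 20000007025/199996164, det = 9765625/49999041
eigenvalues of AᵀA: λ = (tr ± √(tr²−4·det))/2 = 100, 390625/199996164
σ_max=√100=10, σ_min=√(390625/199996164)=(625/14142) → κ = 226.2720


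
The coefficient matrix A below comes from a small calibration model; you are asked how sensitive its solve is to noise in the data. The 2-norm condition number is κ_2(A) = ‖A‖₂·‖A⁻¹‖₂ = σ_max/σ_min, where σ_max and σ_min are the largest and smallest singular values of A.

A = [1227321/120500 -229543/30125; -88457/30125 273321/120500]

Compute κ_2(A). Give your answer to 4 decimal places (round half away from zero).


M = AᵀA = [522083549/4646480 -24472008/290405; -24472008/290405 293678141/4646480]. tr(M)=81576169/464648, det(M)=7890481/14868736
solving λ² − 81576169/464648·λ + 7890481/14868736 = 0 gives λ = 2809/16, 2809/929296
κ_2(A) = √(λ_max/λ_min) = √((2809/16) / (2809/929296)) = 241.0000

241.0000


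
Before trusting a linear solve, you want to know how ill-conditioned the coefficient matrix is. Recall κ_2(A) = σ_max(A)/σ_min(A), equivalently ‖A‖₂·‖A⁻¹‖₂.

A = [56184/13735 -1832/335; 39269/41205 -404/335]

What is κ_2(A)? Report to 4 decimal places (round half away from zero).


form AᵀA = [3563573/202005 -1583668/67335; -1583668/67335 703888/22445] with trace 1979713/40401 and determinant 3136/40401
λ_max, λ_min = (1979713/40401 ± √3918756772225/1632240801)/2 = 49, 64/40401
κ_2(A) = √(λ_max/λ_min) = √(49 / (64/40401)) = 175.8750

175.8750


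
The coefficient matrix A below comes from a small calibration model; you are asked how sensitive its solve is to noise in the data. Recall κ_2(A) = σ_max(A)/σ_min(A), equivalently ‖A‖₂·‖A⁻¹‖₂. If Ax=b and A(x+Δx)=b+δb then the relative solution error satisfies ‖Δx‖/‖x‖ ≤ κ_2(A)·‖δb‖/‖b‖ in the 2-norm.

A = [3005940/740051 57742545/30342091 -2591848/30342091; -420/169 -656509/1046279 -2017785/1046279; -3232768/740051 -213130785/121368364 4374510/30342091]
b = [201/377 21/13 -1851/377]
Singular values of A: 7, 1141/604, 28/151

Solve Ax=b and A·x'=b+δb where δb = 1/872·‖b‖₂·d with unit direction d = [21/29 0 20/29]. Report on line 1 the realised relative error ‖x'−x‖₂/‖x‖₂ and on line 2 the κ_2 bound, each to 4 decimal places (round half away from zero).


σ_max = 7, σ_min = 28/151
κ_2(A) = 7 / (28/151) = 37.7500
worst-case relative error ≤ 37.7500 × 1/872 = 0.0433
solve Ax = b  →  x = [6.6181 -14.0604 -4.7914]
2-norm of b is 5.1962; of x, 16.2620
re-solving with b+δb shifts x by Δx of norm 0.0321
relative error = 0.0020
tightness: 0.0020 against a bound of 0.0433 (unrounded ratio ≈ 0.0456)

0.0020
0.0433


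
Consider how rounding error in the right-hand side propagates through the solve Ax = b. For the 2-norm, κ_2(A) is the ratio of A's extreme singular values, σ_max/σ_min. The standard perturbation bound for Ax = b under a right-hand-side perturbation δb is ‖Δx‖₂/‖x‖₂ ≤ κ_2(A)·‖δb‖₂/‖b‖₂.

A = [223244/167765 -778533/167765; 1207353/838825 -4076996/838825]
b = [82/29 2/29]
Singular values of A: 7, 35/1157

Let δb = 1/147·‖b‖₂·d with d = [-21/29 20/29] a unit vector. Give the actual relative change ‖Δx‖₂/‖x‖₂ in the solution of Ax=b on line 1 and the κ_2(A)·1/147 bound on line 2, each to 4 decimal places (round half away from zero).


0.0096
1.5741

from the listed singular values, σ₁ = 7, σ_n = 35/1157
κ = σ_max/σ_min = 7/(35/1157) = 231.4000
worst-case relative error ≤ 231.4000 × 1/147 = 1.5741
solve Ax = b  →  x = [-63.3897 -18.7863]
‖b‖ = 2.8284, ‖x‖ = 66.1149
with δb = [-0.0139 0.0133], A·Δx = δb → ‖Δx‖ = 0.6361
relative error = 0.0096
tightness: 0.0096 against a bound of 1.5741 (unrounded ratio ≈ 0.0061)


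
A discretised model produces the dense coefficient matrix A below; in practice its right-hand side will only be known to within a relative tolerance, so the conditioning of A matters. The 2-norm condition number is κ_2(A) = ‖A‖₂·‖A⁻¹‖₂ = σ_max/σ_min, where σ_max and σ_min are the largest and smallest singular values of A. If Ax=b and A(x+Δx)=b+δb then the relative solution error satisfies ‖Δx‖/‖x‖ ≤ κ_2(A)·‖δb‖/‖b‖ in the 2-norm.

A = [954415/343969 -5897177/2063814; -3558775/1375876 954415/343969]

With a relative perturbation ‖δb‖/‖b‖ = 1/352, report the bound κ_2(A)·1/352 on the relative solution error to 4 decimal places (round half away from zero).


form AᵀA = [32389307225/2250933136 -25501014385/1688199852; -25501014385/1688199852 80344095469/5064599556] with trace 728751661/24088464 and determinant 9150625/96353856
eigenvalues of AᵀA: λ = (tr ± √(tr²−4·det))/2 = 121/4, 75625/24088464
κ = σ_max/σ_min = (11/2)/(275/4908) = 98.1600
worst-case relative error ≤ 98.1600 × 1/352 = 0.2789

0.2789


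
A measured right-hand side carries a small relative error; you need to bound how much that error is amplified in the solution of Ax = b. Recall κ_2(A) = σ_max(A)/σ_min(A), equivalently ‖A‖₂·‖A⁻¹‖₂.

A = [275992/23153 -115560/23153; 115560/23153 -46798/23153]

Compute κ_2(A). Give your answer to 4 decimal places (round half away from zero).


AᵀA = [529737856/3171961 -220719600/3171961; -220719600/3171961 91977316/3171961]; tr = 3678788/18769, det = 12544/18769
eigenvalues of AᵀA: λ = (tr ± √(tr²−4·det))/2 = 196, 64/18769
κ = σ_max/σ_min = 14/(8/137) = 239.7500

239.7500


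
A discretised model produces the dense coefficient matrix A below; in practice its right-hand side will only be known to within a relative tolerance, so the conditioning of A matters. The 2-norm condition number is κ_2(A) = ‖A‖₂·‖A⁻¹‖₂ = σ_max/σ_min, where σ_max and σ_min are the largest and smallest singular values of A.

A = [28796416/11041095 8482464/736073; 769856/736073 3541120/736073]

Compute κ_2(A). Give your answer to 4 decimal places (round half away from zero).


form AᵀA = [5695776231424/721335969225 562439544832/16029688205; 562439544832/16029688205 499951043584/3205937641] with trace 70306223104/429111225 and determinant 4194304/17164449
λ_max, λ_min = (70306223104/429111225 ± √4942785024856677154816/184136443421000625)/2 = 4096/25, 25600/17164449
κ_2(A) = √(λ_max/λ_min) = √((4096/25) / (25600/17164449)) = 331.4400

331.4400


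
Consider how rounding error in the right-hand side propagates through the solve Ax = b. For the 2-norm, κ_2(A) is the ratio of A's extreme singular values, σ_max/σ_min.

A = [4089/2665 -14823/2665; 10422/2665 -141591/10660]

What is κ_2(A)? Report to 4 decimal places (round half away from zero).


form AᵀA = [148329/8405 -1016631/16810; -1016631/16810 27885861/134480] with trace 6051825/26896 and determinant 50625/26896
char-poly roots: 225 and 225/26896
so κ_2 = √(225 / (225/26896)) = 164.0000

164.0000


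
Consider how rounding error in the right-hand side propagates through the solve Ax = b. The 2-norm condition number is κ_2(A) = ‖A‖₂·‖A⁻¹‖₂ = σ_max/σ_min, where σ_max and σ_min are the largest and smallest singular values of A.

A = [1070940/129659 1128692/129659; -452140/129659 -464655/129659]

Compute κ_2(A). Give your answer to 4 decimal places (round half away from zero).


M = AᵀA = [1351343063200/16811456281 1418850522180/16811456281; 1418850522180/16811456281 1489849899889/16811456281]. tr(M)=3378350729/19989841, det(M)=11424400/19989841
eigenvalues of AᵀA: λ = (tr ± √(tr²−4·det))/2 = 169, 67600/19989841
κ_2(A) = √(λ_max/λ_min) = √(169 / (67600/19989841)) = 223.5500

223.5500


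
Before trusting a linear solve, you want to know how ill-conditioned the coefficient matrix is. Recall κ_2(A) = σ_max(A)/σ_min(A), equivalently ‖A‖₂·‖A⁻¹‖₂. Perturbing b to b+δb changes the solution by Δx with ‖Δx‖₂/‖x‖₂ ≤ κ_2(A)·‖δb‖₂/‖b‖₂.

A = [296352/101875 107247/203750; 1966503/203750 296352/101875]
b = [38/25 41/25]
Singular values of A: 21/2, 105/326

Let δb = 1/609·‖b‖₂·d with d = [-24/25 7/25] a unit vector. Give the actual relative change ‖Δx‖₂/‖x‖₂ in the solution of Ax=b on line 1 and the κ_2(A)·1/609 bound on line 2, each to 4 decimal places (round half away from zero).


σ_max = 21/2, σ_min = 105/326
κ = σ_max/σ_min = (21/2)/(105/326) = 32.6000
κ_2(A)·‖δb‖/‖b‖ = 0.0535
solve Ax = b  →  x = [1.0522 -2.9272]
‖b‖ = 2.2361, ‖x‖ = 3.1106
Δx = A⁻¹·δb where δb = 1/609·2.2361·d; ‖Δx‖ = 0.0114
relative error = 0.0037
tightness: 0.0037 against a bound of 0.0535 (unrounded ratio ≈ 0.0685)

0.0037
0.0535


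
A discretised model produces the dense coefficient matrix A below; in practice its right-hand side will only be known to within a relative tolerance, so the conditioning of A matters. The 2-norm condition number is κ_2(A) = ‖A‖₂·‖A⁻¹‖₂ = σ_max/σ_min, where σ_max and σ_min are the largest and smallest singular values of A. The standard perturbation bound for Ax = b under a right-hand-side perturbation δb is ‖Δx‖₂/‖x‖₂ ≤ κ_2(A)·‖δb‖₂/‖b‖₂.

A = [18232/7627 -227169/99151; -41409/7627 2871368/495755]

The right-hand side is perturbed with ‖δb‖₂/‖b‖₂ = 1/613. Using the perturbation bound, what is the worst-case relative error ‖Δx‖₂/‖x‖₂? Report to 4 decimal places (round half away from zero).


M = AᵀA = [2047111105/58171129 -10739169504/290855645; -10739169504/290855645 56419515121/1454278225]. tr(M)=127939706/1729225, det(M)=3418801/1729225
λ_max, λ_min = (127939706/1729225 ± √16344920866729536/2990219100625)/2 = 1849/25, 1849/69169
so κ_2 = √((1849/25) / (1849/69169)) = 52.6000
perturbation bound = 52.6000·1/613 = 0.0858

0.0858


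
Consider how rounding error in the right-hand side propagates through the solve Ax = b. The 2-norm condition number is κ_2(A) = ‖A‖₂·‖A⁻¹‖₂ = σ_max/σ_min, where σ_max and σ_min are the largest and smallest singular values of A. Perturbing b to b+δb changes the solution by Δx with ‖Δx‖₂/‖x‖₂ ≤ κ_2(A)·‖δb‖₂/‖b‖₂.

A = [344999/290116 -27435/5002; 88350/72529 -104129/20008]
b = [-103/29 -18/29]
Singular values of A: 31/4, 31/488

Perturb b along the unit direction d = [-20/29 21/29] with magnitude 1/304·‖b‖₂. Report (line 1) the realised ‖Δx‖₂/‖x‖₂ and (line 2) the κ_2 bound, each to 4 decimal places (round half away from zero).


0.0059
0.4013

σ_max = 31/4, σ_min = 31/488
condition number: (31/4) ÷ (31/488) = 122.0000
perturbation bound = 122.0000·1/304 = 0.4013
solve Ax = b  →  x = [30.6310 7.2887]
‖b‖₂ = 3.6056 and ‖x‖₂ = 31.4863
δb = ε·‖b‖·d = [-0.0082 0.0086]; solving A·Δx = δb gives ‖Δx‖ = 0.1867
realised ‖Δx‖/‖x‖ = 0.0059
so the bound overstates the realised error by a factor of ≈ 67.6785 (computed from the unrounded values)


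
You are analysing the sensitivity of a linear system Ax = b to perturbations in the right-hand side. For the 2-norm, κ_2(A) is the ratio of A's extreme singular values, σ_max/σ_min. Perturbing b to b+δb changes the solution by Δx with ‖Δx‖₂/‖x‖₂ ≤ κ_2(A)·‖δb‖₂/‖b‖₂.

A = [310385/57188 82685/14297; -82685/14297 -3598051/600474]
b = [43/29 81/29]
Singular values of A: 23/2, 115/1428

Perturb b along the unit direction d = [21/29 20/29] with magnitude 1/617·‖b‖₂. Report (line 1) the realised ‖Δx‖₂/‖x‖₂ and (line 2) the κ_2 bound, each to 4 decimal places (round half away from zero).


0.0017
0.2314

from the listed singular values, σ₁ = 23/2, σ_n = 115/1428
κ_2(A) = (23/2) / (115/1428) = 142.8000
perturbation bound = 142.8000·1/617 = 0.2314
solve Ax = b  →  x = [-27.0357 25.6282]
‖b‖ = 3.1623, ‖x‖ = 37.2523
Δx = A⁻¹·δb where δb = 1/617·3.1623·d; ‖Δx‖ = 0.0636
realised ‖Δx‖/‖x‖ = 0.0017
so the bound overstates the realised error by a factor of ≈ 135.4723 (computed from the unrounded values)


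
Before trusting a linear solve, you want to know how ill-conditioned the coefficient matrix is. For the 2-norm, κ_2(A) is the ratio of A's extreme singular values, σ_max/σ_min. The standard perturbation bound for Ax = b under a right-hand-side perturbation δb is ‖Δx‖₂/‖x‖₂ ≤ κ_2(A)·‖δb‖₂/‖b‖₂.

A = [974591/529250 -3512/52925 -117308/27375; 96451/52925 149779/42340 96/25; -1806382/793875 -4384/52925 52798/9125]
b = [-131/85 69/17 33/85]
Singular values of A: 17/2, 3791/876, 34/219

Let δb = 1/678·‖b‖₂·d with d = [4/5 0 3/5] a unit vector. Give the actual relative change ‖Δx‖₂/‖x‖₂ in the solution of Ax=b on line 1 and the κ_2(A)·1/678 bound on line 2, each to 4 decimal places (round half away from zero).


0.0064
0.0808

from the listed singular values, σ₁ = 17/2, σ_n = 34/219
condition number: (17/2) ÷ (34/219) = 54.7500
worst-case relative error ≤ 54.7500 × 1/678 = 0.0808
solve Ax = b  →  x = [-4.0712 4.8346 -1.4647]
2-norm of b is 4.3589; of x, 6.4880
with δb = [0.0051 0.0000 0.0039], A·Δx = δb → ‖Δx‖ = 0.0414
realised ‖Δx‖/‖x‖ = 0.0064
realised/bound (from unrounded values) ≈ 0.0790


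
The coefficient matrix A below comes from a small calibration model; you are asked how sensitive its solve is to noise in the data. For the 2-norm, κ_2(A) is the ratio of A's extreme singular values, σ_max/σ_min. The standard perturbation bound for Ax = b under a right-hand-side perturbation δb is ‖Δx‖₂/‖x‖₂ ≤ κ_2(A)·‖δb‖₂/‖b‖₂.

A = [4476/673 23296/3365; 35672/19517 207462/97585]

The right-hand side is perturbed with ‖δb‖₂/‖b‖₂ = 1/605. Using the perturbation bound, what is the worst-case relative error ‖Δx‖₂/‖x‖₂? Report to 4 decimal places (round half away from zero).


M = AᵀA = [18121570000/380913289 19018818000/380913289; 19018818000/380913289 19978168900/380913289]. tr(M)=45302900/452929, det(M)=1000000/452929
solving λ² − 45302900/452929·λ + 1000000/452929 = 0 gives λ = 100, 10000/452929
σ_max=√100=10, σ_min=√(10000/452929)=(100/673) → κ = 67.3000
bound on ‖Δx‖/‖x‖: κ·ε = 67.3000·1/605 = 0.1112

0.1112


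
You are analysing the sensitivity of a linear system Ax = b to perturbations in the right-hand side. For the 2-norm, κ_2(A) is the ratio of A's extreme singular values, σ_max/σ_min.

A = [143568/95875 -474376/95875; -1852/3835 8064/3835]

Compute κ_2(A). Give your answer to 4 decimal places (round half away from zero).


41.3000

AᵀA = [134647696/54390625 -458220672/54390625; -458220672/54390625 1572042304/54390625]; tr = 2730704/87025, det = 50176/87025
solving λ² − 2730704/87025·λ + 50176/87025 = 0 gives λ = 784/25, 64/3481
so κ_2 = √((784/25) / (64/3481)) = 41.3000


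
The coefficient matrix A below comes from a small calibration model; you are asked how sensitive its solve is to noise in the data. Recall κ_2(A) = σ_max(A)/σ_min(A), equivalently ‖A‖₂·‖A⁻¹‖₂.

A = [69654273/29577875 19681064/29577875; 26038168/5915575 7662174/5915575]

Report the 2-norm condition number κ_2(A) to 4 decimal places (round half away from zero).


AᵀA = [75437275318561/3027165015625 22002057270648/3027165015625; 22002057270648/3027165015625 6418917094564/3027165015625]; tr = 130969907861/4843464025, det = 2856100/193738561
eigenvalues of AᵀA: λ = (tr ± √(tr²−4·det))/2 = 676/25, 105625/193738561
so κ_2 = √((676/25) / (105625/193738561)) = 222.7040

222.7040


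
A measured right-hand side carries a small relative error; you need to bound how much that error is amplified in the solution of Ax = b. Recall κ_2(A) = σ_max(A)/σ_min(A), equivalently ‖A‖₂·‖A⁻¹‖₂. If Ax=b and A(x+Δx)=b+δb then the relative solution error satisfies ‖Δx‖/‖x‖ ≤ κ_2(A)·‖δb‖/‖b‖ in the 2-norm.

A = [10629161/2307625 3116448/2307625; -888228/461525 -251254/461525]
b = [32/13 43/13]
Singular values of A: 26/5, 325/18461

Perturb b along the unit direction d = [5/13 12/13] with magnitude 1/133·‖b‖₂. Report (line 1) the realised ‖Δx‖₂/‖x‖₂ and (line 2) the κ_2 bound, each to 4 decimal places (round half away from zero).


0.0078
2.2209

from the listed singular values, σ₁ = 26/5, σ_n = 325/18461
κ_2(A) = (26/5) / (325/18461) = 295.3760
bound on ‖Δx‖/‖x‖: κ·ε = 295.3760·1/133 = 2.2209
solve Ax = b  →  x = [-63.4348 218.1777]
‖b‖₂ = 4.1231 and ‖x‖₂ = 227.2124
with δb = [0.0119 0.0286], A·Δx = δb → ‖Δx‖ = 1.7609
dividing the unrounded norms, ‖Δx‖/‖x‖ = 0.0078
realised/bound (from unrounded values) ≈ 0.0035


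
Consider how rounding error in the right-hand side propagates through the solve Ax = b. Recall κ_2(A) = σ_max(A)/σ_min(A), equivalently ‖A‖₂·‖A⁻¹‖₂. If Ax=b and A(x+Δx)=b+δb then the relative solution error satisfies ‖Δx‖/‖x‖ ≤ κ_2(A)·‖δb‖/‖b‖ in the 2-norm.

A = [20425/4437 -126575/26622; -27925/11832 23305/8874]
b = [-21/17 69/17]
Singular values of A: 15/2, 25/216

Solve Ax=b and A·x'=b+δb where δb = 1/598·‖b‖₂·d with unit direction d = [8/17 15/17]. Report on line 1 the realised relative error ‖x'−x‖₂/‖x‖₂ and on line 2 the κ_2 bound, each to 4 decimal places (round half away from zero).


0.0024
0.1084

largest singular value 15/2, smallest 25/216
κ_2(A) = (15/2) / (25/216) = 64.8000
bound on ‖Δx‖/‖x‖: κ·ε = 64.8000·1/598 = 0.1084
solve Ax = b  →  x = [18.4938 18.1655]
‖b‖₂ = 4.2426 and ‖x‖₂ = 25.9231
Δx = A⁻¹·δb where δb = 1/598·4.2426·d; ‖Δx‖ = 0.0613
dividing the unrounded norms, ‖Δx‖/‖x‖ = 0.0024
so the bound overstates the realised error by a factor of ≈ 45.8260 (computed from the unrounded values)


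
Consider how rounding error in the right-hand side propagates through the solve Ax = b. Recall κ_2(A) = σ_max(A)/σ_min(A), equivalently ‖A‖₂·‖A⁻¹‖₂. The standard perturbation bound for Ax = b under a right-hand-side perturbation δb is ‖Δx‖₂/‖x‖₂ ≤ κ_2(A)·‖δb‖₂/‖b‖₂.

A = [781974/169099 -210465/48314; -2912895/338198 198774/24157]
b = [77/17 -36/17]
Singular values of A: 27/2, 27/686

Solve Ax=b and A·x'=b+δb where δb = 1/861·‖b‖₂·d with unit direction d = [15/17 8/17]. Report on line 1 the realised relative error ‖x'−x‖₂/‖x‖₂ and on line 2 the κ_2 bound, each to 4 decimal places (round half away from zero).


0.0019
0.3984

largest singular value 27/2, smallest 27/686
κ_2(A) = (27/2) / (27/686) = 343.0000
worst-case relative error ≤ 343.0000 × 1/861 = 0.3984
solve Ax = b  →  x = [52.7816 54.9911]
‖b‖₂ = 5.0000 and ‖x‖₂ = 76.2228
Δx = A⁻¹·δb where δb = 1/861·5.0000·d; ‖Δx‖ = 0.1475
relative error = 0.0019
so the bound overstates the realised error by a factor of ≈ 205.8016 (computed from the unrounded values)


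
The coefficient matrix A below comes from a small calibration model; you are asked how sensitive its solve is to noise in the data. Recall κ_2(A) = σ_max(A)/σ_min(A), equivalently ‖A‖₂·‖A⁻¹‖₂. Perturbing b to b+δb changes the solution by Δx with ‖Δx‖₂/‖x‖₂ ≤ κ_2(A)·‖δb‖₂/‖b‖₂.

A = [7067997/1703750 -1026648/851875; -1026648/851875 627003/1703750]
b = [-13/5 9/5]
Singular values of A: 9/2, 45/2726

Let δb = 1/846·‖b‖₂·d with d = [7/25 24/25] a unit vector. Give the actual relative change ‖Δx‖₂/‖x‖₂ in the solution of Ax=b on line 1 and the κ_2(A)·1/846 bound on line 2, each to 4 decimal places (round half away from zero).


σ_max = 9/2, σ_min = 45/2726
κ = σ_max/σ_min = (9/2)/(45/2726) = 272.6000
κ_2(A)·‖δb‖/‖b‖ = 0.3222
solve Ax = b  →  x = [16.3218 58.3413]
‖b‖ = 3.1623, ‖x‖ = 60.5814
δb = ε·‖b‖·d = [0.0010 0.0036]; solving A·Δx = δb gives ‖Δx‖ = 0.2264
realised ‖Δx‖/‖x‖ = 0.0037
so the bound overstates the realised error by a factor of ≈ 86.2089 (computed from the unrounded values)

0.0037
0.3222


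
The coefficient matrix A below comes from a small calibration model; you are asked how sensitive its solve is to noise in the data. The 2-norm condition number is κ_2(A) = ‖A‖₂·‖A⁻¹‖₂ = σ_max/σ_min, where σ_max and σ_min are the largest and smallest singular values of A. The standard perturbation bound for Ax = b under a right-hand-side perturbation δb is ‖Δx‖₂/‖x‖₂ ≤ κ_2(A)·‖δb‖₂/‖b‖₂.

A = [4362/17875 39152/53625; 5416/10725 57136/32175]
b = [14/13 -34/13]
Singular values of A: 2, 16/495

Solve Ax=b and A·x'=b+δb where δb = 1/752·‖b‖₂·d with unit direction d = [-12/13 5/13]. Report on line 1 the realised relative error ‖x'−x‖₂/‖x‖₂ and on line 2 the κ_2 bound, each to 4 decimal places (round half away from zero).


0.0019
0.0823

largest singular value 2, smallest 16/495
κ = σ_max/σ_min = 2/(16/495) = 61.8750
κ_2(A)·‖δb‖/‖b‖ = 0.0823
solve Ax = b  →  x = [59.1200 -18.2850]
‖b‖ = 2.8284, ‖x‖ = 61.8831
with δb = [-0.0035 0.0014], A·Δx = δb → ‖Δx‖ = 0.1164
relative error = 0.0019
so the bound overstates the realised error by a factor of ≈ 43.7579 (computed from the unrounded values)


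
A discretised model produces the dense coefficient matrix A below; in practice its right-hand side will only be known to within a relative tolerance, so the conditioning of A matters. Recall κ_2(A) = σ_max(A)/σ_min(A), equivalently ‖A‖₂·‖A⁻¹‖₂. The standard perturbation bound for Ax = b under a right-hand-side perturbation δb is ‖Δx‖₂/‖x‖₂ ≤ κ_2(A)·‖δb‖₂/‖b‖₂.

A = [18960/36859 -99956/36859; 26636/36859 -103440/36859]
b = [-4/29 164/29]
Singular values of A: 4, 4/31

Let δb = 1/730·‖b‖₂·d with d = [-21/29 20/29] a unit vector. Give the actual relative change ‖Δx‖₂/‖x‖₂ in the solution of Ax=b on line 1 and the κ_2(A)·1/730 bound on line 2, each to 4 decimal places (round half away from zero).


0.0019
0.0425

largest singular value 4, smallest 4/31
κ_2(A) = 4 / (4/31) = 31.0000
worst-case relative error ≤ 31.0000 × 1/730 = 0.0425
solve Ax = b  →  x = [30.4634 5.8293]
‖b‖ = 5.6569, ‖x‖ = 31.0161
with δb = [-0.0056 0.0053], A·Δx = δb → ‖Δx‖ = 0.0601
relative error = 0.0019
tightness: 0.0019 against a bound of 0.0425 (unrounded ratio ≈ 0.0456)


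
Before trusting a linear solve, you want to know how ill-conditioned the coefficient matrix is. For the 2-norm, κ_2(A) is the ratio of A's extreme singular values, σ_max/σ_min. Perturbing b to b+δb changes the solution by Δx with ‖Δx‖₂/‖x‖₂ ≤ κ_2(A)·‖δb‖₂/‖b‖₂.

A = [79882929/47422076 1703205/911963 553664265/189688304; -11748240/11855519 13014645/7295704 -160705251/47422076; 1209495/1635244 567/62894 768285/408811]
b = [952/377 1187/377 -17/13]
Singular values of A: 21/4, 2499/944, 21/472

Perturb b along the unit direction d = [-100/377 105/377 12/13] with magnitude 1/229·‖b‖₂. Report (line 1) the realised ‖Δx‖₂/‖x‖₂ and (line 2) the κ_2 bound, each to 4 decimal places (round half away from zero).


largest singular value 21/4, smallest 21/472
κ_2(A) = (21/4) / (21/472) = 118.0000
bound on ‖Δx‖/‖x‖: κ·ε = 118.0000·1/229 = 0.5153
solve Ax = b  →  x = [20.4741 -3.4596 -8.7372]
2-norm of b is 4.2426; of x, 22.5277
δb = ε·‖b‖·d = [-0.0049 0.0052 0.0171]; solving A·Δx = δb gives ‖Δx‖ = 0.4164
realised ‖Δx‖/‖x‖ = 0.0185
realised/bound (from unrounded values) ≈ 0.0359

0.0185
0.5153


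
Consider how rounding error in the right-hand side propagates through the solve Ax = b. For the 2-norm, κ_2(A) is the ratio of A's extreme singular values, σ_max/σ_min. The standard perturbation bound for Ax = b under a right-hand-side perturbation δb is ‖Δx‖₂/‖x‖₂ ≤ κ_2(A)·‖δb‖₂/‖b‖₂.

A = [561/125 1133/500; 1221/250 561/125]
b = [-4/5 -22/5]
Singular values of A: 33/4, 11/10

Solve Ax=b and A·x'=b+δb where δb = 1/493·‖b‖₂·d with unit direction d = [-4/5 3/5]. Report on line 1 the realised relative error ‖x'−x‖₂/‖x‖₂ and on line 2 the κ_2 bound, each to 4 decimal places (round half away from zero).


largest singular value 33/4, smallest 11/10
κ = σ_max/σ_min = (33/4)/(11/10) = 7.5000
worst-case relative error ≤ 7.5000 × 1/493 = 0.0152
solve Ax = b  →  x = [0.7030 -1.7455]
‖b‖ = 4.4721, ‖x‖ = 1.8817
with δb = [-0.0073 0.0054], A·Δx = δb → ‖Δx‖ = 0.0082
dividing the unrounded norms, ‖Δx‖/‖x‖ = 0.0044
so the bound overstates the realised error by a factor of ≈ 3.4713 (computed from the unrounded values)

0.0044
0.0152


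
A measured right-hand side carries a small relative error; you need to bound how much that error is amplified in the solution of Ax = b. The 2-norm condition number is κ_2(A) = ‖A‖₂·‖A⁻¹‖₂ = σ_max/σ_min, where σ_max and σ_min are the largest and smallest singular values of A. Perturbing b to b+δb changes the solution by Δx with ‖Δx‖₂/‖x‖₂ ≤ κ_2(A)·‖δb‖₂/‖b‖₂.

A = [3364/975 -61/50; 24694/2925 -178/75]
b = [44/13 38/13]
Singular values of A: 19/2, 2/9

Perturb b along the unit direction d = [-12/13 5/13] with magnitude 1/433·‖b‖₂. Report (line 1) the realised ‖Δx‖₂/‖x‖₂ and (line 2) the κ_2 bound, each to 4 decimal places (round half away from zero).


0.0052
0.0987

σ_max = 19/2, σ_min = 2/9
condition number: (19/2) ÷ (2/9) = 42.7500
worst-case relative error ≤ 42.7500 × 1/433 = 0.0987
solve Ax = b  →  x = [-2.1158 -8.7579]
‖b‖ = 4.4721, ‖x‖ = 9.0098
re-solving with b+δb shifts x by Δx of norm 0.0465
relative error = 0.0052
so the bound overstates the realised error by a factor of ≈ 19.1393 (computed from the unrounded values)


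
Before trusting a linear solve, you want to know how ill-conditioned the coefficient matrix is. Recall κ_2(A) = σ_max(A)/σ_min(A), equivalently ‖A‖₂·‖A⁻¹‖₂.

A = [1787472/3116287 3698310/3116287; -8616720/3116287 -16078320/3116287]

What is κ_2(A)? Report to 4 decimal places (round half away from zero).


M = AᵀA = [46069553664/5777064049 86349201120/5777064049; 86349201120/5777064049 161921398500/5777064049]. tr(M)=719691876/19989841, det(M)=2073600/19989841
eigenvalues of AᵀA: λ = (tr ± √(tr²−4·det))/2 = 36, 57600/19989841
κ = σ_max/σ_min = 6/(240/4471) = 111.7750

111.7750


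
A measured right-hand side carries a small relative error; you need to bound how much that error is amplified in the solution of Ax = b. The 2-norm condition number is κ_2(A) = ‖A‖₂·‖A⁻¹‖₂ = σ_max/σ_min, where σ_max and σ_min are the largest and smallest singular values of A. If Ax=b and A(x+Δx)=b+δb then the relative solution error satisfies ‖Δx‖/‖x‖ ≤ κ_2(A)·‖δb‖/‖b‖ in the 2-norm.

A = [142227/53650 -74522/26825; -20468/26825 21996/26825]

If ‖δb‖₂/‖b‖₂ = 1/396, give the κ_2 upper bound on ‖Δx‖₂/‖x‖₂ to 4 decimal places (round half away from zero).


0.7475

M = AᵀA = [35046841/4605316 -9199575/1151329; -9199575/1151329 9659764/1151329]. tr(M)=87617/5476, det(M)=4/1369
char-poly roots: 16 and 1/5476
κ_2(A) = √(λ_max/λ_min) = √(16 / (1/5476)) = 296.0000
worst-case relative error ≤ 296.0000 × 1/396 = 0.7475


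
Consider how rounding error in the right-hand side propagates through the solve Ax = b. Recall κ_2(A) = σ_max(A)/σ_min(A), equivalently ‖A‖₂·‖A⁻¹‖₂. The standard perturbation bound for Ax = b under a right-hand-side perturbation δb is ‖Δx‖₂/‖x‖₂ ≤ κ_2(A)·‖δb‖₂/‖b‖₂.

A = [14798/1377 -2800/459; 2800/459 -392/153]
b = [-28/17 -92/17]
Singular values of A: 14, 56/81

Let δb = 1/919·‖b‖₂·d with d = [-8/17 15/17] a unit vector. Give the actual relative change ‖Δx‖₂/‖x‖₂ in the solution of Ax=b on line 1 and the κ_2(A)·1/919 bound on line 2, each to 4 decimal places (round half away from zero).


from the listed singular values, σ₁ = 14, σ_n = 56/81
condition number: 14 ÷ (56/81) = 20.2500
perturbation bound = 20.2500·1/919 = 0.0220
solve Ax = b  →  x = [-2.9748 -4.9706]
2-norm of b is 5.6569; of x, 5.7928
re-solving with b+δb shifts x by Δx of norm 0.0089
realised ‖Δx‖/‖x‖ = 0.0015
so the bound overstates the realised error by a factor of ≈ 14.3364 (computed from the unrounded values)

0.0015
0.0220
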